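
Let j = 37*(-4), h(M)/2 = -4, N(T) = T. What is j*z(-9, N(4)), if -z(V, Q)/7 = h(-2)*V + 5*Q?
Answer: 95312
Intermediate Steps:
h(M) = -8 (h(M) = 2*(-4) = -8)
j = -148
z(V, Q) = -35*Q + 56*V (z(V, Q) = -7*(-8*V + 5*Q) = -35*Q + 56*V)
j*z(-9, N(4)) = -148*(-35*4 + 56*(-9)) = -148*(-140 - 504) = -148*(-644) = 95312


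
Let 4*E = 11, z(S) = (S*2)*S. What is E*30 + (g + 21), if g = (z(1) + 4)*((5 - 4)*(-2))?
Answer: 183/2 ≈ 91.500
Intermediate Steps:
z(S) = 2*S**2 (z(S) = (2*S)*S = 2*S**2)
E = 11/4 (E = (1/4)*11 = 11/4 ≈ 2.7500)
g = -12 (g = (2*1**2 + 4)*((5 - 4)*(-2)) = (2*1 + 4)*(1*(-2)) = (2 + 4)*(-2) = 6*(-2) = -12)
E*30 + (g + 21) = (11/4)*30 + (-12 + 21) = 165/2 + 9 = 183/2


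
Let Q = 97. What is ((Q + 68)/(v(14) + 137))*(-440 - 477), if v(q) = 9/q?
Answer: -2118270/1927 ≈ -1099.3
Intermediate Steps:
((Q + 68)/(v(14) + 137))*(-440 - 477) = ((97 + 68)/(9/14 + 137))*(-440 - 477) = (165/(9*(1/14) + 137))*(-917) = (165/(9/14 + 137))*(-917) = (165/(1927/14))*(-917) = (165*(14/1927))*(-917) = (2310/1927)*(-917) = -2118270/1927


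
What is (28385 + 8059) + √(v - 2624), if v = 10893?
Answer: 36444 + √8269 ≈ 36535.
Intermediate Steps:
(28385 + 8059) + √(v - 2624) = (28385 + 8059) + √(10893 - 2624) = 36444 + √8269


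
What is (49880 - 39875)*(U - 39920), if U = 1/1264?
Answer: -504841084395/1264 ≈ -3.9940e+8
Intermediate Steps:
U = 1/1264 ≈ 0.00079114
(49880 - 39875)*(U - 39920) = (49880 - 39875)*(1/1264 - 39920) = 10005*(-50458879/1264) = -504841084395/1264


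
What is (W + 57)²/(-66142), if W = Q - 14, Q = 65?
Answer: -5832/33071 ≈ -0.17635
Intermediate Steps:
W = 51 (W = 65 - 14 = 51)
(W + 57)²/(-66142) = (51 + 57)²/(-66142) = 108²*(-1/66142) = 11664*(-1/66142) = -5832/33071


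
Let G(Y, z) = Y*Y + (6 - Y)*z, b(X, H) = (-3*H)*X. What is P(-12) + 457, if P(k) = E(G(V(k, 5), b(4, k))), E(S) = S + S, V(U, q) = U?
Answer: 5929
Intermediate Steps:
b(X, H) = -3*H*X
G(Y, z) = Y² + z*(6 - Y)
E(S) = 2*S
P(k) = -144*k + 26*k² (P(k) = 2*(k² + 6*(-3*k*4) - k*(-3*k*4)) = 2*(k² + 6*(-12*k) - k*(-12*k)) = 2*(k² - 72*k + 12*k²) = 2*(-72*k + 13*k²) = -144*k + 26*k²)
P(-12) + 457 = 2*(-12)*(-72 + 13*(-12)) + 457 = 2*(-12)*(-72 - 156) + 457 = 2*(-12)*(-228) + 457 = 5472 + 457 = 5929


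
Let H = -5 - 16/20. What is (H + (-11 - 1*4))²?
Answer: 10816/25 ≈ 432.64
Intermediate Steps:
H = -29/5 (H = -5 - 16/20 = -5 - 1*⅘ = -5 - ⅘ = -29/5 ≈ -5.8000)
(H + (-11 - 1*4))² = (-29/5 + (-11 - 1*4))² = (-29/5 + (-11 - 4))² = (-29/5 - 15)² = (-104/5)² = 10816/25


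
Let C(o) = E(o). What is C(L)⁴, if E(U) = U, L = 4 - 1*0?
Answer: 256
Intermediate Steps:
L = 4 (L = 4 + 0 = 4)
C(o) = o
C(L)⁴ = 4⁴ = 256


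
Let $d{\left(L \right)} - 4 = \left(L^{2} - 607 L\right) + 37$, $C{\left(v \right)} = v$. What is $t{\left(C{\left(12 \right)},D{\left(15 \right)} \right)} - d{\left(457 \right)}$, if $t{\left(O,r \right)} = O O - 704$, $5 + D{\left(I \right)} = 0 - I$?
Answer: $67949$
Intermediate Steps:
$D{\left(I \right)} = -5 - I$ ($D{\left(I \right)} = -5 + \left(0 - I\right) = -5 - I$)
$d{\left(L \right)} = 41 + L^{2} - 607 L$ ($d{\left(L \right)} = 4 + \left(\left(L^{2} - 607 L\right) + 37\right) = 4 + \left(37 + L^{2} - 607 L\right) = 41 + L^{2} - 607 L$)
$t{\left(O,r \right)} = -704 + O^{2}$ ($t{\left(O,r \right)} = O^{2} - 704 = -704 + O^{2}$)
$t{\left(C{\left(12 \right)},D{\left(15 \right)} \right)} - d{\left(457 \right)} = \left(-704 + 12^{2}\right) - \left(41 + 457^{2} - 277399\right) = \left(-704 + 144\right) - \left(41 + 208849 - 277399\right) = -560 - -68509 = -560 + 68509 = 67949$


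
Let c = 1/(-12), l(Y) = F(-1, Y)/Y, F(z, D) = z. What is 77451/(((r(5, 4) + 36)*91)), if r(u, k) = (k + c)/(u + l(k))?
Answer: 4414707/191009 ≈ 23.113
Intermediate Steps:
l(Y) = -1/Y
c = -1/12 ≈ -0.083333
r(u, k) = (-1/12 + k)/(u - 1/k) (r(u, k) = (k - 1/12)/(u - 1/k) = (-1/12 + k)/(u - 1/k))
77451/(((r(5, 4) + 36)*91)) = 77451/((((1/12)*4*(-1 + 12*4)/(-1 + 4*5) + 36)*91)) = 77451/((((1/12)*4*(-1 + 48)/(-1 + 20) + 36)*91)) = 77451/((((1/12)*4*47/19 + 36)*91)) = 77451/((((1/12)*4*(1/19)*47 + 36)*91)) = 77451/(((47/57 + 36)*91)) = 77451/(((2099/57)*91)) = 77451/(191009/57) = 77451*(57/191009) = 4414707/191009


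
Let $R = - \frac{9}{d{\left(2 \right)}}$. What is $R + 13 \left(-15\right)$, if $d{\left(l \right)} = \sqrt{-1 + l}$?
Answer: $-204$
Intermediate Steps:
$R = -9$ ($R = - \frac{9}{\sqrt{-1 + 2}} = - \frac{9}{\sqrt{1}} = - \frac{9}{1} = \left(-9\right) 1 = -9$)
$R + 13 \left(-15\right) = -9 + 13 \left(-15\right) = -9 - 195 = -204$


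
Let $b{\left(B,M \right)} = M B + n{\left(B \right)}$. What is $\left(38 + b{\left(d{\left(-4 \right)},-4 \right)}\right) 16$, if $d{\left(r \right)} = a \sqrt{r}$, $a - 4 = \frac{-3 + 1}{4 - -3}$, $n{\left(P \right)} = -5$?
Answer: $528 - \frac{3328 i}{7} \approx 528.0 - 475.43 i$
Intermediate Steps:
$a = \frac{26}{7}$ ($a = 4 + \frac{-3 + 1}{4 - -3} = 4 - \frac{2}{4 + 3} = 4 - \frac{2}{7} = \frac{26}{7} \approx 3.7143$)
$d{\left(r \right)} = \frac{26 \sqrt{r}}{7}$
$b{\left(B,M \right)} = -5 + B M$ ($b{\left(B,M \right)} = M B - 5 = B M - 5 = -5 + B M$)
$\left(38 + b{\left(d{\left(-4 \right)},-4 \right)}\right) 16 = \left(38 - \left(5 - \frac{26 \sqrt{-4}}{7} \left(-4\right)\right)\right) 16 = \left(38 - \left(5 - \frac{26 \cdot 2 i}{7} \left(-4\right)\right)\right) 16 = \left(38 - \left(5 - \frac{52 i}{7} \left(-4\right)\right)\right) 16 = \left(38 - \left(5 + \frac{208 i}{7}\right)\right) 16 = \left(33 - \frac{208 i}{7}\right) 16 = 528 - \frac{3328 i}{7}$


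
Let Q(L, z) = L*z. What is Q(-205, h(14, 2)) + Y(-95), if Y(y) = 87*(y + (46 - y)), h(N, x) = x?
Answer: 3592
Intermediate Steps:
Y(y) = 4002 (Y(y) = 87*46 = 4002)
Q(-205, h(14, 2)) + Y(-95) = -205*2 + 4002 = -410 + 4002 = 3592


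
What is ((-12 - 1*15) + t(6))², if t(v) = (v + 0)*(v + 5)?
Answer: 1521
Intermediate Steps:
t(v) = v*(5 + v)
((-12 - 1*15) + t(6))² = ((-12 - 1*15) + 6*(5 + 6))² = ((-12 - 15) + 6*11)² = (-27 + 66)² = 39² = 1521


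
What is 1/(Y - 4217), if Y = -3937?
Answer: -1/8154 ≈ -0.00012264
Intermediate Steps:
1/(Y - 4217) = 1/(-3937 - 4217) = 1/(-8154) = -1/8154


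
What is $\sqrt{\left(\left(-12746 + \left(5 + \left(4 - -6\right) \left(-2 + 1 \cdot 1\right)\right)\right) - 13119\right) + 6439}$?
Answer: $3 i \sqrt{2159} \approx 139.4 i$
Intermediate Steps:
$\sqrt{\left(\left(-12746 + \left(5 + \left(4 - -6\right) \left(-2 + 1 \cdot 1\right)\right)\right) - 13119\right) + 6439} = \sqrt{\left(\left(-12746 + \left(5 + \left(4 + 6\right) \left(-2 + 1\right)\right)\right) - 13119\right) + 6439} = \sqrt{\left(\left(-12746 + \left(5 + 10 \left(-1\right)\right)\right) - 13119\right) + 6439} = \sqrt{\left(\left(-12746 + \left(5 - 10\right)\right) - 13119\right) + 6439} = \sqrt{\left(\left(-12746 - 5\right) - 13119\right) + 6439} = \sqrt{\left(-12751 - 13119\right) + 6439} = \sqrt{-25870 + 6439} = \sqrt{-19431} = 3 i \sqrt{2159}$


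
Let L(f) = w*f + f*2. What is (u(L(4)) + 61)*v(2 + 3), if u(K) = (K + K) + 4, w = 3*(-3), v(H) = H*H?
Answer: 225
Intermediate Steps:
v(H) = H**2
w = -9
L(f) = -7*f (L(f) = -9*f + f*2 = -9*f + 2*f = -7*f)
u(K) = 4 + 2*K (u(K) = 2*K + 4 = 4 + 2*K)
(u(L(4)) + 61)*v(2 + 3) = ((4 + 2*(-7*4)) + 61)*(2 + 3)**2 = ((4 + 2*(-28)) + 61)*5**2 = ((4 - 56) + 61)*25 = (-52 + 61)*25 = 9*25 = 225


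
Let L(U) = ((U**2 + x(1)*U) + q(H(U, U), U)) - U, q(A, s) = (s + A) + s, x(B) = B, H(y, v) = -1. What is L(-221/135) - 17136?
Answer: -312332654/18225 ≈ -17138.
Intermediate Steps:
q(A, s) = A + 2*s (q(A, s) = (A + s) + s = A + 2*s)
L(U) = -1 + U**2 + 2*U (L(U) = ((U**2 + 1*U) + (-1 + 2*U)) - U = ((U**2 + U) + (-1 + 2*U)) - U = ((U + U**2) + (-1 + 2*U)) - U = (-1 + U**2 + 3*U) - U = -1 + U**2 + 2*U)
L(-221/135) - 17136 = (-1 + (-221/135)**2 + 2*(-221/135)) - 17136 = (-1 + 48841/18225 - 442/135) - 17136 = -29054/18225 - 17136 = -312332654/18225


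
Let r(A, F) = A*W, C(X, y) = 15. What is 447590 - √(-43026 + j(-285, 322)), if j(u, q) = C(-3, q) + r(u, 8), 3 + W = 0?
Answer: 447590 - 6*I*√1171 ≈ 4.4759e+5 - 205.32*I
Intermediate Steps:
W = -3 (W = -3 + 0 = -3)
r(A, F) = -3*A (r(A, F) = A*(-3) = -3*A)
j(u, q) = 15 - 3*u
447590 - √(-43026 + j(-285, 322)) = 447590 - √(-43026 + (15 - 3*(-285))) = 447590 - √(-43026 + (15 + 855)) = 447590 - √(-43026 + 870) = 447590 - √(-42156) = 447590 - 6*I*√1171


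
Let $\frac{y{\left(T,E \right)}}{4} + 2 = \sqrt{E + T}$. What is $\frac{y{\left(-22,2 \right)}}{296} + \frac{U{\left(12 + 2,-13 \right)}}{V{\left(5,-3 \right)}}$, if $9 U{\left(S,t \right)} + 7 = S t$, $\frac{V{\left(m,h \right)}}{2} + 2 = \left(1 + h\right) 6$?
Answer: $\frac{107}{148} + \frac{i \sqrt{5}}{37} \approx 0.72297 + 0.060434 i$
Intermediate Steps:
$y{\left(T,E \right)} = -8 + 4 \sqrt{E + T}$
$V{\left(m,h \right)} = 8 + 12 h$ ($V{\left(m,h \right)} = -4 + 2 \left(1 + h\right) 6 = -4 + 2 \left(6 + 6 h\right) = -4 + \left(12 + 12 h\right) = 8 + 12 h$)
$U{\left(S,t \right)} = - \frac{7}{9} + \frac{S t}{9}$
$\frac{y{\left(-22,2 \right)}}{296} + \frac{U{\left(12 + 2,-13 \right)}}{V{\left(5,-3 \right)}} = \frac{-8 + 4 \sqrt{2 - 22}}{296} + \frac{- \frac{7}{9} + \frac{1}{9} \left(12 + 2\right) \left(-13\right)}{8 + 12 \left(-3\right)} = \left(-8 + 4 \sqrt{-20}\right) \frac{1}{296} + \frac{- \frac{7}{9} + \frac{1}{9} \cdot 14 \left(-13\right)}{8 - 36} = \left(-8 + 4 \cdot 2 i \sqrt{5}\right) \frac{1}{296} + \frac{- \frac{7}{9} - \frac{182}{9}}{-28} = \left(-8 + 8 i \sqrt{5}\right) \frac{1}{296} - - \frac{3}{4} = \left(- \frac{1}{37} + \frac{i \sqrt{5}}{37}\right) + \frac{3}{4} = \frac{107}{148} + \frac{i \sqrt{5}}{37}$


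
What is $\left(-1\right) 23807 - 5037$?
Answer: $-28844$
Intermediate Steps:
$\left(-1\right) 23807 - 5037 = -23807 - 5037 = -28844$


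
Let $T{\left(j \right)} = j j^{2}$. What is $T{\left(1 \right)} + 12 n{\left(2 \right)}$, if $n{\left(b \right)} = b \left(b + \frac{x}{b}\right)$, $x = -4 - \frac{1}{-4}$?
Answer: $4$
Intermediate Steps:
$x = - \frac{15}{4}$ ($x = -4 - - \frac{1}{4} = -4 + \frac{1}{4} = - \frac{15}{4} \approx -3.75$)
$T{\left(j \right)} = j^{3}$
$n{\left(b \right)} = b \left(b - \frac{15}{4 b}\right)$
$T{\left(1 \right)} + 12 n{\left(2 \right)} = 1^{3} + 12 \left(- \frac{15}{4} + 2^{2}\right) = 1 + 12 \left(- \frac{15}{4} + 4\right) = 1 + 12 \cdot \frac{1}{4} = 1 + 3 = 4$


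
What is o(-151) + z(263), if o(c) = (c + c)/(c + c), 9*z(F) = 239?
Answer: 248/9 ≈ 27.556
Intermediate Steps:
z(F) = 239/9 (z(F) = (⅑)*239 = 239/9)
o(c) = 1 (o(c) = (2*c)/((2*c)) = (2*c)*(1/(2*c)) = 1)
o(-151) + z(263) = 1 + 239/9 = 248/9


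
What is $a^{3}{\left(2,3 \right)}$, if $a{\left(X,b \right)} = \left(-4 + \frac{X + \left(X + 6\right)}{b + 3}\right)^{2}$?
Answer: $\frac{117649}{729} \approx 161.38$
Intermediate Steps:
$a{\left(X,b \right)} = \left(-4 + \frac{6 + 2 X}{3 + b}\right)^{2}$ ($a{\left(X,b \right)} = \left(-4 + \frac{X + \left(6 + X\right)}{3 + b}\right)^{2} = \left(-4 + \frac{6 + 2 X}{3 + b}\right)^{2}$)
$a^{3}{\left(2,3 \right)} = \left(\frac{4 \left(3 - 2 + 2 \cdot 3\right)^{2}}{\left(3 + 3\right)^{2}}\right)^{3} = \left(\frac{4 \left(3 - 2 + 6\right)^{2}}{36}\right)^{3} = \left(4 \cdot \frac{1}{36} \cdot 7^{2}\right)^{3} = \left(4 \cdot \frac{1}{36} \cdot 49\right)^{3} = \left(\frac{49}{9}\right)^{3} = \frac{117649}{729}$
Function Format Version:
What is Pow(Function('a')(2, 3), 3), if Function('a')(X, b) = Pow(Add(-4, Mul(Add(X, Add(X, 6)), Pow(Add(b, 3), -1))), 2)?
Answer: Rational(117649, 729) ≈ 161.38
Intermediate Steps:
Function('a')(X, b) = Pow(Add(-4, Mul(Pow(Add(3, b), -1), Add(6, Mul(2, X)))), 2) (Function('a')(X, b) = Pow(Add(-4, Mul(Add(X, Add(6, X)), Pow(Add(3, b), -1))), 2) = Pow(Add(-4, Mul(Add(6, Mul(2, X)), Pow(Add(3, b), -1))), 2) = Pow(Add(-4, Mul(Pow(Add(3, b), -1), Add(6, Mul(2, X)))), 2))
Pow(Function('a')(2, 3), 3) = Pow(Mul(4, Pow(Add(3, 3), -2), Pow(Add(3, Mul(-1, 2), Mul(2, 3)), 2)), 3) = Pow(Mul(4, Pow(6, -2), Pow(Add(3, -2, 6), 2)), 3) = Pow(Mul(4, Rational(1, 36), Pow(7, 2)), 3) = Pow(Mul(4, Rational(1, 36), 49), 3) = Pow(Rational(49, 9), 3) = Rational(117649, 729)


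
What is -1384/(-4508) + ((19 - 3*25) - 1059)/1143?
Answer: -861127/1288161 ≈ -0.66849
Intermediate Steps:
-1384/(-4508) + ((19 - 3*25) - 1059)/1143 = -1384*(-1/4508) + ((19 - 75) - 1059)*(1/1143) = 346/1127 + (-56 - 1059)*(1/1143) = 346/1127 - 1115*1/1143 = 346/1127 - 1115/1143 = -861127/1288161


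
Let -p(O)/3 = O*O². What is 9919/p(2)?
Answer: -9919/24 ≈ -413.29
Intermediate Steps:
p(O) = -3*O³ (p(O) = -3*O*O² = -3*O³)
9919/p(2) = 9919/((-3*2³)) = 9919/((-3*8)) = 9919/(-24) = 9919*(-1/24) = -9919/24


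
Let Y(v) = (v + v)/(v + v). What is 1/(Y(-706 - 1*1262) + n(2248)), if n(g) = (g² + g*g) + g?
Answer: 1/10109257 ≈ 9.8919e-8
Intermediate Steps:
Y(v) = 1 (Y(v) = (2*v)/((2*v)) = (2*v)*(1/(2*v)) = 1)
n(g) = g + 2*g² (n(g) = (g² + g²) + g = 2*g² + g = g + 2*g²)
1/(Y(-706 - 1*1262) + n(2248)) = 1/(1 + 2248*(1 + 2*2248)) = 1/(1 + 2248*(1 + 4496)) = 1/(1 + 2248*4497) = 1/(1 + 10109256) = 1/10109257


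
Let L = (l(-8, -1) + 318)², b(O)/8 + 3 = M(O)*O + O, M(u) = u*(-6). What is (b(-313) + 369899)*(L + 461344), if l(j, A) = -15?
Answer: -2397996249573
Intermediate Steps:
M(u) = -6*u
b(O) = -24 - 48*O² + 8*O (b(O) = -24 + 8*((-6*O)*O + O) = -24 + 8*(-6*O² + O) = -24 + 8*(O - 6*O²) = -24 + (-48*O² + 8*O) = -24 - 48*O² + 8*O)
L = 91809 (L = (-15 + 318)² = 303² = 91809)
(b(-313) + 369899)*(L + 461344) = ((-24 - 48*(-313)² + 8*(-313)) + 369899)*(91809 + 461344) = ((-24 - 48*97969 - 2504) + 369899)*553153 = ((-24 - 4702512 - 2504) + 369899)*553153 = (-4705040 + 369899)*553153 = -4335141*553153 = -2397996249573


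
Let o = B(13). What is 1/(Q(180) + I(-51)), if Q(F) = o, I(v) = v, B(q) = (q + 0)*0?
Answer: -1/51 ≈ -0.019608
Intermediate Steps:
B(q) = 0 (B(q) = q*0 = 0)
o = 0
Q(F) = 0
1/(Q(180) + I(-51)) = 1/(0 - 51) = 1/(-51) = -1/51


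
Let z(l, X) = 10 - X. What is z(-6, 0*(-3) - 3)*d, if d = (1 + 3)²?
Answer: 208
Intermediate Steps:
d = 16 (d = 4² = 16)
z(-6, 0*(-3) - 3)*d = (10 - (0*(-3) - 3))*16 = (10 - (0 - 3))*16 = (10 - 1*(-3))*16 = (10 + 3)*16 = 13*16 = 208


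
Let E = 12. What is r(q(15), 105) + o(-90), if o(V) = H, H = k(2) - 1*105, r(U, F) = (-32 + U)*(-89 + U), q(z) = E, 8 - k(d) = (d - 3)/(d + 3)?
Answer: 7216/5 ≈ 1443.2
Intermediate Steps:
k(d) = 8 - (-3 + d)/(3 + d) (k(d) = 8 - (d - 3)/(d + 3) = 8 - (-3 + d)/(3 + d))
q(z) = 12
r(U, F) = (-89 + U)*(-32 + U)
H = -484/5 (H = (27 + 7*2)/(3 + 2) - 1*105 = (27 + 14)/5 - 105 = (1/5)*41 - 105 = 41/5 - 105 = -484/5 ≈ -96.800)
o(V) = -484/5
r(q(15), 105) + o(-90) = (2848 + 12**2 - 121*12) - 484/5 = (2848 + 144 - 1452) - 484/5 = 1540 - 484/5 = 7216/5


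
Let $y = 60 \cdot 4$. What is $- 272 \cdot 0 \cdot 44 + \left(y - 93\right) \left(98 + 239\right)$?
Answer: $49539$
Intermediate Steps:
$y = 240$
$- 272 \cdot 0 \cdot 44 + \left(y - 93\right) \left(98 + 239\right) = - 272 \cdot 0 \cdot 44 + \left(240 - 93\right) \left(98 + 239\right) = \left(-272\right) 0 + 147 \cdot 337 = 0 + 49539 = 49539$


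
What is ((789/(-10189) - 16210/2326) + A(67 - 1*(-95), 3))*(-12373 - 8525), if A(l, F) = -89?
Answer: 23784688282950/11849807 ≈ 2.0072e+6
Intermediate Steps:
((789/(-10189) - 16210/2326) + A(67 - 1*(-95), 3))*(-12373 - 8525) = ((789/(-10189) - 16210/2326) - 89)*(-12373 - 8525) = ((789*(-1/10189) - 16210*1/2326) - 89)*(-20898) = ((-789/10189 - 8105/1163) - 89)*(-20898) = (-83499452/11849807 - 89)*(-20898) = -1138132275/11849807*(-20898) = 23784688282950/11849807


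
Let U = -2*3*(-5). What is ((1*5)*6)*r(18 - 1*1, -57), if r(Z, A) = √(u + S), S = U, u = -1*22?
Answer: 60*√2 ≈ 84.853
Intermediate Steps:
U = 30 (U = -6*(-5) = 30)
u = -22
S = 30
r(Z, A) = 2*√2 (r(Z, A) = √(-22 + 30) = √8 = 2*√2)
((1*5)*6)*r(18 - 1*1, -57) = ((1*5)*6)*(2*√2) = (5*6)*(2*√2) = 30*(2*√2) = 60*√2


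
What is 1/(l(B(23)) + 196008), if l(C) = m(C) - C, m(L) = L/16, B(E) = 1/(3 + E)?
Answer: 416/81539313 ≈ 5.1018e-6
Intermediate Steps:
m(L) = L/16 (m(L) = L*(1/16) = L/16)
l(C) = -15*C/16 (l(C) = C/16 - C = -15*C/16)
1/(l(B(23)) + 196008) = 1/(-15/(16*(3 + 23)) + 196008) = 1/(-15/16/26 + 196008) = 1/(-15/16*1/26 + 196008) = 1/(-15/416 + 196008) = 1/(81539313/416) = 416/81539313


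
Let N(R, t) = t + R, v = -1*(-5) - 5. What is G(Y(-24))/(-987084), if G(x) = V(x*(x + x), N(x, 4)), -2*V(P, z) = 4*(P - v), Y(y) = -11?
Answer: 121/246771 ≈ 0.00049033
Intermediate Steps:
v = 0 (v = 5 - 5 = 0)
N(R, t) = R + t
V(P, z) = -2*P (V(P, z) = -2*(P - 1*0) = -2*(P + 0) = -2*P)
G(x) = -4*x**2 (G(x) = -2*x*(x + x) = -2*x*2*x = -4*x**2)
G(Y(-24))/(-987084) = -4*(-11)**2/(-987084) = -4*121*(-1/987084) = -484*(-1/987084) = 121/246771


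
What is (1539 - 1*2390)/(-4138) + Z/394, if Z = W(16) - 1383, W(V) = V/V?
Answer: -2691711/815186 ≈ -3.3020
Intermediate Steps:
W(V) = 1
Z = -1382 (Z = 1 - 1383 = -1382)
(1539 - 1*2390)/(-4138) + Z/394 = (1539 - 1*2390)/(-4138) - 1382/394 = (1539 - 2390)*(-1/4138) - 1382*1/394 = -851*(-1/4138) - 691/197 = 851/4138 - 691/197 = -2691711/815186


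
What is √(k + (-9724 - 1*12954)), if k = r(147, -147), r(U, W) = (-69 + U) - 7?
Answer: I*√22607 ≈ 150.36*I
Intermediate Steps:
r(U, W) = -76 + U
k = 71 (k = -76 + 147 = 71)
√(k + (-9724 - 1*12954)) = √(71 + (-9724 - 1*12954)) = √(71 + (-9724 - 12954)) = √(71 - 22678) = √(-22607) = I*√22607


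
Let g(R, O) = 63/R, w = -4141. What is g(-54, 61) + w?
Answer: -24853/6 ≈ -4142.2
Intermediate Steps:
g(-54, 61) + w = 63/(-54) - 4141 = 63*(-1/54) - 4141 = -7/6 - 4141 = -24853/6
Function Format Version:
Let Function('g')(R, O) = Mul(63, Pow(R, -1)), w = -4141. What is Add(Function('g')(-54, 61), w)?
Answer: Rational(-24853, 6) ≈ -4142.2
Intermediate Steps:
Add(Function('g')(-54, 61), w) = Add(Mul(63, Pow(-54, -1)), -4141) = Add(Mul(63, Rational(-1, 54)), -4141) = Add(Rational(-7, 6), -4141) = Rational(-24853, 6)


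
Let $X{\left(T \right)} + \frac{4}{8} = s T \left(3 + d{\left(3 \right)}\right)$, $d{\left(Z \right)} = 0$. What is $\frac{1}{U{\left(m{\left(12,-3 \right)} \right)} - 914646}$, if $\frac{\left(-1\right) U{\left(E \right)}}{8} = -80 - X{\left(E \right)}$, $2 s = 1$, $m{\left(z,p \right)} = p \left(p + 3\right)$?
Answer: $- \frac{1}{914010} \approx -1.0941 \cdot 10^{-6}$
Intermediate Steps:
$m{\left(z,p \right)} = p \left(3 + p\right)$
$s = \frac{1}{2}$ ($s = \frac{1}{2} \cdot 1 = \frac{1}{2} \approx 0.5$)
$X{\left(T \right)} = - \frac{1}{2} + \frac{3 T}{2}$ ($X{\left(T \right)} = - \frac{1}{2} + \frac{T \left(3 + 0\right)}{2} = - \frac{1}{2} + \frac{T 3}{2} = - \frac{1}{2} + \frac{3 T}{2}$)
$U{\left(E \right)} = 636 + 12 E$ ($U{\left(E \right)} = - 8 \left(-80 - \left(- \frac{1}{2} + \frac{3 E}{2}\right)\right) = - 8 \left(- \frac{159}{2} - \frac{3 E}{2}\right) = 636 + 12 E$)
$\frac{1}{U{\left(m{\left(12,-3 \right)} \right)} - 914646} = \frac{1}{\left(636 + 12 \left(- 3 \left(3 - 3\right)\right)\right) - 914646} = \frac{1}{\left(636 + 12 \left(\left(-3\right) 0\right)\right) - 914646} = \frac{1}{\left(636 + 12 \cdot 0\right) - 914646} = \frac{1}{\left(636 + 0\right) - 914646} = \frac{1}{636 - 914646} = \frac{1}{-914010} = - \frac{1}{914010}$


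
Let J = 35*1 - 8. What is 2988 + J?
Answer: 3015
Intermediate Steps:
J = 27 (J = 35 - 8 = 27)
2988 + J = 2988 + 27 = 3015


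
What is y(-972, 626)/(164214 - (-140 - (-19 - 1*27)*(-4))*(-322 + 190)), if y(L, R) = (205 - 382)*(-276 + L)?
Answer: 944/519 ≈ 1.8189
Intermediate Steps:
y(L, R) = 48852 - 177*L (y(L, R) = -177*(-276 + L) = 48852 - 177*L)
y(-972, 626)/(164214 - (-140 - (-19 - 1*27)*(-4))*(-322 + 190)) = (48852 - 177*(-972))/(164214 - (-140 - (-19 - 1*27)*(-4))*(-322 + 190)) = (48852 + 172044)/(164214 - (-140 - (-19 - 27)*(-4))*(-132)) = 220896/(164214 - (-140 - (-46)*(-4))*(-132)) = 220896/(164214 - (-140 - 1*184)*(-132)) = 220896/(164214 - (-140 - 184)*(-132)) = 220896/(164214 - (-324)*(-132)) = 220896/(164214 - 1*42768) = 220896/(164214 - 42768) = 220896/121446 = 220896*(1/121446) = 944/519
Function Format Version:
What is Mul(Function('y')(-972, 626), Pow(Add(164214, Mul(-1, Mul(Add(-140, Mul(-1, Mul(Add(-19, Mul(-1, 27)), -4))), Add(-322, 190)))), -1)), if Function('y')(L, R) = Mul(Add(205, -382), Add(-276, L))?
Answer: Rational(944, 519) ≈ 1.8189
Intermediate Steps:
Function('y')(L, R) = Add(48852, Mul(-177, L)) (Function('y')(L, R) = Mul(-177, Add(-276, L)) = Add(48852, Mul(-177, L)))
Mul(Function('y')(-972, 626), Pow(Add(164214, Mul(-1, Mul(Add(-140, Mul(-1, Mul(Add(-19, Mul(-1, 27)), -4))), Add(-322, 190)))), -1)) = Mul(Add(48852, Mul(-177, -972)), Pow(Add(164214, Mul(-1, Mul(Add(-140, Mul(-1, Mul(Add(-19, Mul(-1, 27)), -4))), Add(-322, 190)))), -1)) = Mul(Add(48852, 172044), Pow(Add(164214, Mul(-1, Mul(Add(-140, Mul(-1, Mul(Add(-19, -27), -4))), -132))), -1)) = Mul(220896, Pow(Add(164214, Mul(-1, Mul(Add(-140, Mul(-1, Mul(-46, -4))), -132))), -1)) = Mul(220896, Pow(Add(164214, Mul(-1, Mul(Add(-140, Mul(-1, 184)), -132))), -1)) = Mul(220896, Pow(Add(164214, Mul(-1, Mul(Add(-140, -184), -132))), -1)) = Mul(220896, Pow(Add(164214, Mul(-1, Mul(-324, -132))), -1)) = Mul(220896, Pow(Add(164214, Mul(-1, 42768)), -1)) = Mul(220896, Pow(Add(164214, -42768), -1)) = Mul(220896, Pow(121446, -1)) = Mul(220896, Rational(1, 121446)) = Rational(944, 519)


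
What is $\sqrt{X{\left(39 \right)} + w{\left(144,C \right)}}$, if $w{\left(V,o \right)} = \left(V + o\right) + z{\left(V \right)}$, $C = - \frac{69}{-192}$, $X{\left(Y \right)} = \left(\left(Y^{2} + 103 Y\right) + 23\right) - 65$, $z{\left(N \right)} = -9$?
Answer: $\frac{\sqrt{360407}}{8} \approx 75.042$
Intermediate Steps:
$X{\left(Y \right)} = -42 + Y^{2} + 103 Y$ ($X{\left(Y \right)} = \left(23 + Y^{2} + 103 Y\right) - 65 = -42 + Y^{2} + 103 Y$)
$C = \frac{23}{64}$ ($C = \left(-69\right) \left(- \frac{1}{192}\right) = \frac{23}{64} \approx 0.35938$)
$w{\left(V,o \right)} = -9 + V + o$ ($w{\left(V,o \right)} = \left(V + o\right) - 9 = -9 + V + o$)
$\sqrt{X{\left(39 \right)} + w{\left(144,C \right)}} = \sqrt{\left(-42 + 39^{2} + 103 \cdot 39\right) + \left(-9 + 144 + \frac{23}{64}\right)} = \sqrt{\left(-42 + 1521 + 4017\right) + \frac{8663}{64}} = \sqrt{5496 + \frac{8663}{64}} = \sqrt{\frac{360407}{64}} = \frac{\sqrt{360407}}{8}$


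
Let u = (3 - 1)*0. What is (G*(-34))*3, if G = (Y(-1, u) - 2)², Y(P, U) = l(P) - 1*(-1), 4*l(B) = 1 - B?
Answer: -51/2 ≈ -25.500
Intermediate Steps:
u = 0 (u = 2*0 = 0)
l(B) = ¼ - B/4 (l(B) = (1 - B)/4 = ¼ - B/4)
Y(P, U) = 5/4 - P/4 (Y(P, U) = (¼ - P/4) - 1*(-1) = (¼ - P/4) + 1 = 5/4 - P/4)
G = ¼ (G = ((5/4 - ¼*(-1)) - 2)² = ((5/4 + ¼) - 2)² = (3/2 - 2)² = (-½)² = ¼ ≈ 0.25000)
(G*(-34))*3 = ((¼)*(-34))*3 = -17/2*3 = -51/2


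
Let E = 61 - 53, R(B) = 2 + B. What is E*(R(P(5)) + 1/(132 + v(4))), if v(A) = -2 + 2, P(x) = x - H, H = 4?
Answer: 794/33 ≈ 24.061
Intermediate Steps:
P(x) = -4 + x (P(x) = x - 1*4 = x - 4 = -4 + x)
v(A) = 0
E = 8
E*(R(P(5)) + 1/(132 + v(4))) = 8*((2 + (-4 + 5)) + 1/(132 + 0)) = 8*((2 + 1) + 1/132) = 8*(3 + 1/132) = 8*(397/132) = 794/33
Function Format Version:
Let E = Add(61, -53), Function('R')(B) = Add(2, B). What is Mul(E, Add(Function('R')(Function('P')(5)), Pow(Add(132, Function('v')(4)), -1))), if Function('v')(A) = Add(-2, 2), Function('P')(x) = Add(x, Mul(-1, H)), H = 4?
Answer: Rational(794, 33) ≈ 24.061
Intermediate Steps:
Function('P')(x) = Add(-4, x) (Function('P')(x) = Add(x, Mul(-1, 4)) = Add(x, -4) = Add(-4, x))
Function('v')(A) = 0
E = 8
Mul(E, Add(Function('R')(Function('P')(5)), Pow(Add(132, Function('v')(4)), -1))) = Mul(8, Add(Add(2, Add(-4, 5)), Pow(Add(132, 0), -1))) = Mul(8, Add(Add(2, 1), Pow(132, -1))) = Mul(8, Add(3, Rational(1, 132))) = Mul(8, Rational(397, 132)) = Rational(794, 33)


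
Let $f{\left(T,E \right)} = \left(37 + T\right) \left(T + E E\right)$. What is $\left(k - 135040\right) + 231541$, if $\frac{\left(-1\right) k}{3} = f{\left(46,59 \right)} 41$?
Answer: $-35910642$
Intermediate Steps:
$f{\left(T,E \right)} = \left(37 + T\right) \left(T + E^{2}\right)$
$k = -36007143$ ($k = - 3 \left(46^{2} + 37 \cdot 46 + 37 \cdot 59^{2} + 46 \cdot 59^{2}\right) 41 = - 3 \left(2116 + 1702 + 37 \cdot 3481 + 46 \cdot 3481\right) 41 = - 3 \left(2116 + 1702 + 128797 + 160126\right) 41 = - 3 \cdot 292741 \cdot 41 = \left(-3\right) 12002381 = -36007143$)
$\left(k - 135040\right) + 231541 = \left(-36007143 - 135040\right) + 231541 = -36142183 + 231541 = -35910642$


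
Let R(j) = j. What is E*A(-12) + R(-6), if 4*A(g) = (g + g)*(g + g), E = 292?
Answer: 42042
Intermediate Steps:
A(g) = g² (A(g) = ((g + g)*(g + g))/4 = ((2*g)*(2*g))/4 = (4*g²)/4 = g²)
E*A(-12) + R(-6) = 292*(-12)² - 6 = 292*144 - 6 = 42048 - 6 = 42042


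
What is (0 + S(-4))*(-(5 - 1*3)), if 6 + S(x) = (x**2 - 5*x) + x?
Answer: -52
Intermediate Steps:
S(x) = -6 + x**2 - 4*x (S(x) = -6 + ((x**2 - 5*x) + x) = -6 + (x**2 - 4*x) = -6 + x**2 - 4*x)
(0 + S(-4))*(-(5 - 1*3)) = (0 + (-6 + (-4)**2 - 4*(-4)))*(-(5 - 1*3)) = (0 + (-6 + 16 + 16))*(-(5 - 3)) = (0 + 26)*(-1*2) = 26*(-2) = -52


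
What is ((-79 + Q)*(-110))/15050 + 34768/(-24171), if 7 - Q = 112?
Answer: -69464/742395 ≈ -0.093567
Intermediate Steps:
Q = -105 (Q = 7 - 1*112 = 7 - 112 = -105)
((-79 + Q)*(-110))/15050 + 34768/(-24171) = ((-79 - 105)*(-110))/15050 + 34768/(-24171) = -184*(-110)*(1/15050) + 34768*(-1/24171) = 20240*(1/15050) - 34768/24171 = 2024/1505 - 34768/24171 = -69464/742395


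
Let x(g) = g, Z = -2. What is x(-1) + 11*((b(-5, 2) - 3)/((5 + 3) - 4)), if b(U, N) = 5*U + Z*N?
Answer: -89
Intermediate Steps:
b(U, N) = -2*N + 5*U (b(U, N) = 5*U - 2*N = -2*N + 5*U)
x(-1) + 11*((b(-5, 2) - 3)/((5 + 3) - 4)) = -1 + 11*(((-2*2 + 5*(-5)) - 3)/((5 + 3) - 4)) = -1 + 11*(((-4 - 25) - 3)/(8 - 4)) = -1 + 11*((-29 - 3)/4) = -1 + 11*(-32*1/4) = -1 + 11*(-8) = -1 - 88 = -89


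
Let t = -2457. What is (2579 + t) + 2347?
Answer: 2469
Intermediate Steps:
(2579 + t) + 2347 = (2579 - 2457) + 2347 = 122 + 2347 = 2469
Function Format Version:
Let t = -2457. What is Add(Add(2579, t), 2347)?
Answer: 2469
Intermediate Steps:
Add(Add(2579, t), 2347) = Add(Add(2579, -2457), 2347) = Add(122, 2347) = 2469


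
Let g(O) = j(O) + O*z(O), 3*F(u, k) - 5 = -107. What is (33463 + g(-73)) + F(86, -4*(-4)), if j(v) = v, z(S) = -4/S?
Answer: 33352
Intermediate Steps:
F(u, k) = -34 (F(u, k) = 5/3 + (⅓)*(-107) = 5/3 - 107/3 = -34)
g(O) = -4 + O (g(O) = O + O*(-4/O) = O - 4 = -4 + O)
(33463 + g(-73)) + F(86, -4*(-4)) = (33463 + (-4 - 73)) - 34 = (33463 - 77) - 34 = 33386 - 34 = 33352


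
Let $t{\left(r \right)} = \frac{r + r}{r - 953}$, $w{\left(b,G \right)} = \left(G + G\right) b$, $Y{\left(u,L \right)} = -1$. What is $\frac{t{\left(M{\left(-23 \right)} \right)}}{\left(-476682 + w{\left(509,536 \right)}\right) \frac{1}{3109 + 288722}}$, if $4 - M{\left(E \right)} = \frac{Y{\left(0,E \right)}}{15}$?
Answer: $- \frac{17801691}{490831022} \approx -0.036268$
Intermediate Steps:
$w{\left(b,G \right)} = 2 G b$
$M{\left(E \right)} = \frac{61}{15}$ ($M{\left(E \right)} = 4 - - \frac{1}{15} = 4 + \frac{1}{15} = \frac{61}{15}$)
$t{\left(r \right)} = \frac{2 r}{-953 + r}$
$\frac{t{\left(M{\left(-23 \right)} \right)}}{\left(-476682 + w{\left(509,536 \right)}\right) \frac{1}{3109 + 288722}} = \frac{2 \cdot \frac{61}{15} \frac{1}{-953 + \frac{61}{15}}}{\left(-476682 + 2 \cdot 536 \cdot 509\right) \frac{1}{3109 + 288722}} = \frac{2 \cdot \frac{61}{15} \frac{1}{- \frac{14234}{15}}}{\left(-476682 + 545648\right) \frac{1}{291831}} = \frac{2 \cdot \frac{61}{15} \left(- \frac{15}{14234}\right)}{68966 \cdot \frac{1}{291831}} = - \frac{61}{7117 \cdot \frac{68966}{291831}} = \left(- \frac{61}{7117}\right) \frac{291831}{68966} = - \frac{17801691}{490831022}$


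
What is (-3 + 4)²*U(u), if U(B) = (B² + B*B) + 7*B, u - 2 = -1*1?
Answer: 9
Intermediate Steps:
u = 1 (u = 2 - 1*1 = 2 - 1 = 1)
U(B) = 2*B² + 7*B (U(B) = (B² + B²) + 7*B = 2*B² + 7*B)
(-3 + 4)²*U(u) = (-3 + 4)²*(1*(7 + 2*1)) = 1²*(1*(7 + 2)) = 1*(1*9) = 1*9 = 9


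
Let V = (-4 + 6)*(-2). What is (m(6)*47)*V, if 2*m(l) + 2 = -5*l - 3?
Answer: 3290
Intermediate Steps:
V = -4 (V = 2*(-2) = -4)
m(l) = -5/2 - 5*l/2 (m(l) = -1 + (-5*l - 3)/2 = -1 + (-3 - 5*l)/2 = -1 + (-3/2 - 5*l/2) = -5/2 - 5*l/2)
(m(6)*47)*V = ((-5/2 - 5/2*6)*47)*(-4) = ((-5/2 - 15)*47)*(-4) = -35/2*47*(-4) = -1645/2*(-4) = 3290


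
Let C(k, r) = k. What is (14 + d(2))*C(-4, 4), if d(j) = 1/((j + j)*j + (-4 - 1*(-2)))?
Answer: -170/3 ≈ -56.667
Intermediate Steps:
d(j) = 1/(-2 + 2*j²) (d(j) = 1/((2*j)*j + (-4 + 2)) = 1/(2*j² - 2) = 1/(-2 + 2*j²))
(14 + d(2))*C(-4, 4) = (14 + 1/(2*(-1 + 2²)))*(-4) = (14 + 1/(2*(-1 + 4)))*(-4) = (14 + (½)/3)*(-4) = (14 + (½)*(⅓))*(-4) = (14 + ⅙)*(-4) = (85/6)*(-4) = -170/3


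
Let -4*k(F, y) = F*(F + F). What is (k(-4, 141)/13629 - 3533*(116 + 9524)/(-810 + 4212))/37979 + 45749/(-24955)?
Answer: -313415995941817/149469323888115 ≈ -2.0969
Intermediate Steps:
k(F, y) = -F**2/2 (k(F, y) = -F*(F + F)/4 = -F*2*F/4 = -F**2/2)
(k(-4, 141)/13629 - 3533*(116 + 9524)/(-810 + 4212))/37979 + 45749/(-24955) = (-1/2*(-4)**2/13629 - 3533*(116 + 9524)/(-810 + 4212))/37979 + 45749/(-24955) = (-1/2*16*(1/13629) - 3533/(3402/9640))*(1/37979) + 45749*(-1/24955) = (-8*1/13629 - 3533/(3402*(1/9640)))*(1/37979) - 45749/24955 = (-8/13629 - 3533/1701/4820)*(1/37979) - 45749/24955 = (-8/13629 - 3533*4820/1701)*(1/37979) - 45749/24955 = (-8/13629 - 17029060/1701)*(1/37979) - 45749/24955 = -11051860588/1103949*1/37979 - 45749/24955 = -11051860588/41926879071 - 45749/24955 = -313415995941817/149469323888115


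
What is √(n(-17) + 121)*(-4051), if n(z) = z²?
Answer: -4051*√410 ≈ -82027.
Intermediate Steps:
√(n(-17) + 121)*(-4051) = √((-17)² + 121)*(-4051) = √(289 + 121)*(-4051) = √410*(-4051) = -4051*√410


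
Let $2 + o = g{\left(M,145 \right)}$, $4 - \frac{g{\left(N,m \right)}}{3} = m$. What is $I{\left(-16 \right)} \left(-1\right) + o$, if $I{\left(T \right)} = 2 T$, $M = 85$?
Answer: $-393$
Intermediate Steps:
$g{\left(N,m \right)} = 12 - 3 m$
$o = -425$ ($o = -2 + \left(12 - 435\right) = -2 - 423 = -425$)
$I{\left(-16 \right)} \left(-1\right) + o = 2 \left(-16\right) \left(-1\right) - 425 = \left(-32\right) \left(-1\right) - 425 = 32 - 425 = -393$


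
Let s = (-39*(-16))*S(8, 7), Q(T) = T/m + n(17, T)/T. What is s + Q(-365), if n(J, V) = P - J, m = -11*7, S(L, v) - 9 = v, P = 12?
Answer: 56146786/5621 ≈ 9988.8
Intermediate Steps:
S(L, v) = 9 + v
m = -77
n(J, V) = 12 - J
Q(T) = -5/T - T/77 (Q(T) = T/(-77) + (12 - 1*17)/T = T*(-1/77) + (12 - 17)/T = -T/77 - 5/T = -5/T - T/77)
s = 9984 (s = (-39*(-16))*(9 + 7) = 624*16 = 9984)
s + Q(-365) = 9984 + (-5/(-365) - 1/77*(-365)) = 9984 + (-5*(-1/365) + 365/77) = 9984 + (1/73 + 365/77) = 9984 + 26722/5621 = 56146786/5621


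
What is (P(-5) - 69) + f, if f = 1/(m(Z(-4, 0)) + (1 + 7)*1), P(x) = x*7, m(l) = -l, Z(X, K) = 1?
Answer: -727/7 ≈ -103.86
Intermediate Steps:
P(x) = 7*x
f = 1/7 (f = 1/(-1*1 + (1 + 7)*1) = 1/(-1 + 8*1) = 1/(-1 + 8) = 1/7 ≈ 0.14286)
(P(-5) - 69) + f = (7*(-5) - 69) + 1/7 = (-35 - 69) + 1/7 = -104 + 1/7 = -727/7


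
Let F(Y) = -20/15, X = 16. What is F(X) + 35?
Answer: 101/3 ≈ 33.667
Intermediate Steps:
F(Y) = -4/3 (F(Y) = -20*1/15 = -4/3)
F(X) + 35 = -4/3 + 35 = 101/3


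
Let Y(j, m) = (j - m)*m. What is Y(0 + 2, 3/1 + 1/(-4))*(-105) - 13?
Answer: 3257/16 ≈ 203.56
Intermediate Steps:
Y(j, m) = m*(j - m)
Y(0 + 2, 3/1 + 1/(-4))*(-105) - 13 = ((3/1 + 1/(-4))*((0 + 2) - (3/1 + 1/(-4))))*(-105) - 13 = ((3*1 + 1*(-¼))*(2 - (3*1 + 1*(-¼))))*(-105) - 13 = ((3 - ¼)*(2 - (3 - ¼)))*(-105) - 13 = (11*(2 - 1*11/4)/4)*(-105) - 13 = (11*(2 - 11/4)/4)*(-105) - 13 = ((11/4)*(-¾))*(-105) - 13 = -33/16*(-105) - 13 = 3465/16 - 13 = 3257/16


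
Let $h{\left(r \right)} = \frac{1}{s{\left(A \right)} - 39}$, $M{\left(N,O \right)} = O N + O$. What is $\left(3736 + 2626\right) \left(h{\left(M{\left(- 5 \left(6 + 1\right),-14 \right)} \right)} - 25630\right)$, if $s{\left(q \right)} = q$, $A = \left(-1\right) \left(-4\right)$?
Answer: $- \frac{5707038462}{35} \approx -1.6306 \cdot 10^{8}$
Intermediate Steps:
$A = 4$
$M{\left(N,O \right)} = O + N O$ ($M{\left(N,O \right)} = N O + O = O + N O$)
$h{\left(r \right)} = - \frac{1}{35}$ ($h{\left(r \right)} = \frac{1}{4 - 39} = \frac{1}{-35} = - \frac{1}{35}$)
$\left(3736 + 2626\right) \left(h{\left(M{\left(- 5 \left(6 + 1\right),-14 \right)} \right)} - 25630\right) = \left(3736 + 2626\right) \left(- \frac{1}{35} - 25630\right) = 6362 \left(- \frac{897051}{35}\right) = - \frac{5707038462}{35}$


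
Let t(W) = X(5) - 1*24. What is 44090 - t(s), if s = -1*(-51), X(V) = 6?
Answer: 44108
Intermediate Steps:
s = 51
t(W) = -18 (t(W) = 6 - 1*24 = 6 - 24 = -18)
44090 - t(s) = 44090 - 1*(-18) = 44090 + 18 = 44108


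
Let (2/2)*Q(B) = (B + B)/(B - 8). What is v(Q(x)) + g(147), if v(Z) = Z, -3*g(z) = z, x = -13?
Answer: -1003/21 ≈ -47.762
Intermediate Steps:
Q(B) = 2*B/(-8 + B) (Q(B) = (B + B)/(B - 8) = (2*B)/(-8 + B) = 2*B/(-8 + B))
g(z) = -z/3
v(Q(x)) + g(147) = 2*(-13)/(-8 - 13) - ⅓*147 = 2*(-13)/(-21) - 49 = 2*(-13)*(-1/21) - 49 = 26/21 - 49 = -1003/21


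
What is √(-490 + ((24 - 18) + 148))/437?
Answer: 4*I*√21/437 ≈ 0.041946*I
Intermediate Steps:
√(-490 + ((24 - 18) + 148))/437 = √(-490 + (6 + 148))*(1/437) = √(-490 + 154)*(1/437) = √(-336)*(1/437) = (4*I*√21)*(1/437) = 4*I*√21/437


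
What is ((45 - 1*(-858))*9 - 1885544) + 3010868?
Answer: 1133451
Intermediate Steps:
((45 - 1*(-858))*9 - 1885544) + 3010868 = ((45 + 858)*9 - 1885544) + 3010868 = (903*9 - 1885544) + 3010868 = (8127 - 1885544) + 3010868 = -1877417 + 3010868 = 1133451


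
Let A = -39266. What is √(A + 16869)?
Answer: I*√22397 ≈ 149.66*I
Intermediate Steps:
√(A + 16869) = √(-39266 + 16869) = √(-22397) = I*√22397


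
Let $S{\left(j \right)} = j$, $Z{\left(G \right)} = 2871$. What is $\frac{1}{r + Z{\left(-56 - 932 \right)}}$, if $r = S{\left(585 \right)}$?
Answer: $\frac{1}{3456} \approx 0.00028935$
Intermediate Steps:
$r = 585$
$\frac{1}{r + Z{\left(-56 - 932 \right)}} = \frac{1}{585 + 2871} = \frac{1}{3456}$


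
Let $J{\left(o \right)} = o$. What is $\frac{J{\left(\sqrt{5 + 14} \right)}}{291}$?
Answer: $\frac{\sqrt{19}}{291} \approx 0.014979$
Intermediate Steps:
$\frac{J{\left(\sqrt{5 + 14} \right)}}{291} = \frac{\sqrt{5 + 14}}{291} = \sqrt{19} \cdot \frac{1}{291} = \frac{\sqrt{19}}{291}$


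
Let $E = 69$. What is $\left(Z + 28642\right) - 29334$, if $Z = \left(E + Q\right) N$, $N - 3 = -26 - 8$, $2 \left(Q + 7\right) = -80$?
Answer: $-1374$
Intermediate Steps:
$Q = -47$ ($Q = -7 + \frac{1}{2} \left(-80\right) = -7 - 40 = -47$)
$N = -31$ ($N = 3 - 34 = -31$)
$Z = -682$ ($Z = \left(69 - 47\right) \left(-31\right) = 22 \left(-31\right) = -682$)
$\left(Z + 28642\right) - 29334 = \left(-682 + 28642\right) - 29334 = 27960 - 29334 = -1374$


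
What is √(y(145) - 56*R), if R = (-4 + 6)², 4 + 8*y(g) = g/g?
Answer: I*√3590/4 ≈ 14.979*I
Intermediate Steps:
y(g) = -3/8 (y(g) = -½ + (g/g)/8 = -½ + (⅛)*1 = -½ + ⅛ = -3/8)
R = 4 (R = 2² = 4)
√(y(145) - 56*R) = √(-3/8 - 56*4) = √(-3/8 - 224) = √(-1795/8) = I*√3590/4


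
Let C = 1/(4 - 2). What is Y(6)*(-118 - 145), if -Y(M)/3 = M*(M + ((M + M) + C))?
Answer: 87579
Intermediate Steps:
C = ½ (C = 1/2 = ½ ≈ 0.50000)
Y(M) = -3*M*(½ + 3*M) (Y(M) = -3*M*(M + ((M + M) + ½)) = -3*M*(M + (2*M + ½)) = -3*M*(M + (½ + 2*M)) = -3*M*(½ + 3*M))
Y(6)*(-118 - 145) = (-3/2*6*(1 + 6*6))*(-118 - 145) = -3/2*6*(1 + 36)*(-263) = -3/2*6*37*(-263) = -333*(-263) = 87579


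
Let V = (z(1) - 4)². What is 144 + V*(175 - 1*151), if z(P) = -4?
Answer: 1680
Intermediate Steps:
V = 64 (V = (-4 - 4)² = (-8)² = 64)
144 + V*(175 - 1*151) = 144 + 64*(175 - 1*151) = 144 + 64*(175 - 151) = 144 + 64*24 = 144 + 1536 = 1680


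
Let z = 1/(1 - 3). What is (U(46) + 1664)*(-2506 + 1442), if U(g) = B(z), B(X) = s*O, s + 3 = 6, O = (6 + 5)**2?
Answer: -2156728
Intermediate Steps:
O = 121 (O = 11**2 = 121)
s = 3 (s = -3 + 6 = 3)
z = -1/2 (z = 1/(-2) = -1/2 ≈ -0.50000)
B(X) = 363 (B(X) = 3*121 = 363)
U(g) = 363
(U(46) + 1664)*(-2506 + 1442) = (363 + 1664)*(-2506 + 1442) = 2027*(-1064) = -2156728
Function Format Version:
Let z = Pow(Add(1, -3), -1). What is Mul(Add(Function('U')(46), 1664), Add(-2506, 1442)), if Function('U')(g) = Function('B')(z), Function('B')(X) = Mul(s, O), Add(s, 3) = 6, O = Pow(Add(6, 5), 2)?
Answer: -2156728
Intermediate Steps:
O = 121 (O = Pow(11, 2) = 121)
s = 3 (s = Add(-3, 6) = 3)
z = Rational(-1, 2) (z = Pow(-2, -1) = Rational(-1, 2) ≈ -0.50000)
Function('B')(X) = 363 (Function('B')(X) = Mul(3, 121) = 363)
Function('U')(g) = 363
Mul(Add(Function('U')(46), 1664), Add(-2506, 1442)) = Mul(Add(363, 1664), Add(-2506, 1442)) = Mul(2027, -1064) = -2156728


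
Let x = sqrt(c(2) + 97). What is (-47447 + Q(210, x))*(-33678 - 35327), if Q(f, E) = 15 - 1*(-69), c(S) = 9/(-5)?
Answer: 3268283815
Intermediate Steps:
c(S) = -9/5 (c(S) = 9*(-1/5) = -9/5)
x = 2*sqrt(595)/5 (x = sqrt(-9/5 + 97) = sqrt(476/5) = 2*sqrt(595)/5 ≈ 9.7570)
Q(f, E) = 84 (Q(f, E) = 15 + 69 = 84)
(-47447 + Q(210, x))*(-33678 - 35327) = (-47447 + 84)*(-33678 - 35327) = -47363*(-69005) = 3268283815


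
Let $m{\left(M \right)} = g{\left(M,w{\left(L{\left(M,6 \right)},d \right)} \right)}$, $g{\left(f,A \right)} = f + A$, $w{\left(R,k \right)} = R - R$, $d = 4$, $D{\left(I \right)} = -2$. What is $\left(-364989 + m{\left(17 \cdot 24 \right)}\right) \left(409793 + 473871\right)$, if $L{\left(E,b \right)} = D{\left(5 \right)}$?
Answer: $-322167104784$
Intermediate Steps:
$L{\left(E,b \right)} = -2$
$w{\left(R,k \right)} = 0$
$g{\left(f,A \right)} = A + f$
$m{\left(M \right)} = M$ ($m{\left(M \right)} = 0 + M = M$)
$\left(-364989 + m{\left(17 \cdot 24 \right)}\right) \left(409793 + 473871\right) = \left(-364989 + 17 \cdot 24\right) \left(409793 + 473871\right) = \left(-364989 + 408\right) 883664 = \left(-364581\right) 883664 = -322167104784$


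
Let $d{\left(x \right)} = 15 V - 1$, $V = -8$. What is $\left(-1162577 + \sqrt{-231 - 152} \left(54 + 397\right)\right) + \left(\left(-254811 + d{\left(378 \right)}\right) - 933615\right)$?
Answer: $-2351124 + 451 i \sqrt{383} \approx -2.3511 \cdot 10^{6} + 8826.3 i$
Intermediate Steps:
$d{\left(x \right)} = -121$ ($d{\left(x \right)} = 15 \left(-8\right) - 1 = -120 - 1 = -121$)
$\left(-1162577 + \sqrt{-231 - 152} \left(54 + 397\right)\right) + \left(\left(-254811 + d{\left(378 \right)}\right) - 933615\right) = \left(-1162577 + \sqrt{-231 - 152} \left(54 + 397\right)\right) - 1188547 = \left(-1162577 + \sqrt{-383} \cdot 451\right) - 1188547 = \left(-1162577 + i \sqrt{383} \cdot 451\right) - 1188547 = \left(-1162577 + 451 i \sqrt{383}\right) - 1188547 = -2351124 + 451 i \sqrt{383}$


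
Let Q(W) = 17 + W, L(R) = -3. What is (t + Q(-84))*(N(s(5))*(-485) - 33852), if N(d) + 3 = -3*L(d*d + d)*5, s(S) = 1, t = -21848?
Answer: 1188275130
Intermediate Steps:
N(d) = 42 (N(d) = -3 - 3*(-3)*5 = -3 + 9*5 = -3 + 45 = 42)
(t + Q(-84))*(N(s(5))*(-485) - 33852) = (-21848 + (17 - 84))*(42*(-485) - 33852) = (-21848 - 67)*(-20370 - 33852) = -21915*(-54222) = 1188275130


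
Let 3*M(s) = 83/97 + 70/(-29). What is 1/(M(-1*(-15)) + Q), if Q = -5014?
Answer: -2813/14105843 ≈ -0.00019942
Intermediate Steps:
M(s) = -1461/2813 (M(s) = (83/97 + 70/(-29))/3 = (83*(1/97) + 70*(-1/29))/3 = (83/97 - 70/29)/3 = (⅓)*(-4383/2813) = -1461/2813)
1/(M(-1*(-15)) + Q) = 1/(-1461/2813 - 5014) = 1/(-14105843/2813) = -2813/14105843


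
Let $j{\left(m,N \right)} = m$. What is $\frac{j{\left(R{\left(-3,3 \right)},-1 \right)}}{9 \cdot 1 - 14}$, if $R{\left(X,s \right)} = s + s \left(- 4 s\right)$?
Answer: $\frac{33}{5} \approx 6.6$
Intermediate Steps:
$R{\left(X,s \right)} = s - 4 s^{2}$
$\frac{j{\left(R{\left(-3,3 \right)},-1 \right)}}{9 \cdot 1 - 14} = \frac{3 \left(1 - 12\right)}{9 \cdot 1 - 14} = \frac{3 \left(1 - 12\right)}{9 - 14} = \frac{3 \left(-11\right)}{-5} = \left(-33\right) \left(- \frac{1}{5}\right) = \frac{33}{5}$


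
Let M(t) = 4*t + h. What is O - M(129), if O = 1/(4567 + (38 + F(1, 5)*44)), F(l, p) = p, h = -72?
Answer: -2142299/4825 ≈ -444.00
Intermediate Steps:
M(t) = -72 + 4*t (M(t) = 4*t - 72 = -72 + 4*t)
O = 1/4825 (O = 1/(4567 + (38 + 5*44)) = 1/(4567 + (38 + 220)) = 1/(4567 + 258) = 1/4825 ≈ 0.00020725)
O - M(129) = 1/4825 - (-72 + 4*129) = 1/4825 - (-72 + 516) = 1/4825 - 1*444 = 1/4825 - 444 = -2142299/4825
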